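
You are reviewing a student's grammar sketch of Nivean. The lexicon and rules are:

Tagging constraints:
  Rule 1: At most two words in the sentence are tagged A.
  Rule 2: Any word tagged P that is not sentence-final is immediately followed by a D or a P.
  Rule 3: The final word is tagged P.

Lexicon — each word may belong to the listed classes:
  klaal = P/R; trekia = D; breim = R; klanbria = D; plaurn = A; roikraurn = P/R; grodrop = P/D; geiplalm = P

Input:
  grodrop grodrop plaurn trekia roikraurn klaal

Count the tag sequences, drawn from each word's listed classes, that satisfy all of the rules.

Candidates per position — 1:grodrop {P,D}; 2:grodrop {P,D}; 3:plaurn {A}; 4:trekia {D}; 5:roikraurn {P,R}; 6:klaal {P,R}.
There are 16 candidate sequences in total.
The sequences that satisfy every rule: P D A D P P; P D A D R P; D D A D P P; D D A D R P.
Count = 4.

4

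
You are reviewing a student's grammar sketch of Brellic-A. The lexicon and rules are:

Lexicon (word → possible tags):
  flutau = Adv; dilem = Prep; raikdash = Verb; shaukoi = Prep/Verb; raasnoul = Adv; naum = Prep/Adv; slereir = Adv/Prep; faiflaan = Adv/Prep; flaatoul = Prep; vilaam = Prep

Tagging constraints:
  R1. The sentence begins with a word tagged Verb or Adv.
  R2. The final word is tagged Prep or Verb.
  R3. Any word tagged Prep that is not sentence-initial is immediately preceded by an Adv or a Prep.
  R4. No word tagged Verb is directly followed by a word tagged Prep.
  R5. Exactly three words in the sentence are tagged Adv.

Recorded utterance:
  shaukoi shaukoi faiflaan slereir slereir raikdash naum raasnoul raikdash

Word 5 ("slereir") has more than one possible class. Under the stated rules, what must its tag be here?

Candidates per position — 1:shaukoi {Prep,Verb}; 2:shaukoi {Prep,Verb}; 3:faiflaan {Adv,Prep}; 4:slereir {Adv,Prep}; 5:slereir {Adv,Prep}; 6:raikdash {Verb}; 7:naum {Prep,Adv}; 8:raasnoul {Adv}; 9:raikdash {Verb}.
Position 1: tagging it Prep would leave rule 1 unsatisfiable, so it must be Verb.
Position 2: tagging it Prep would leave rule 3 unsatisfiable, so it must be Verb.
Position 3: tagging it Prep would leave rule 3 unsatisfiable, so it must be Adv.
Position 7: tagging it Prep would leave rule 3 unsatisfiable, so it must be Adv.
Position 4: tagging it Adv would leave rule 5 unsatisfiable, so it must be Prep.
Position 5: tagging it Adv would leave rule 5 unsatisfiable, so it must be Prep.
So the tagging must be: Verb Verb Adv Prep Prep Verb Adv Adv Verb.
Checking: rule 1 ok; rule 2 ok; rule 3 ok; rule 4 ok; rule 5 ok.

Prep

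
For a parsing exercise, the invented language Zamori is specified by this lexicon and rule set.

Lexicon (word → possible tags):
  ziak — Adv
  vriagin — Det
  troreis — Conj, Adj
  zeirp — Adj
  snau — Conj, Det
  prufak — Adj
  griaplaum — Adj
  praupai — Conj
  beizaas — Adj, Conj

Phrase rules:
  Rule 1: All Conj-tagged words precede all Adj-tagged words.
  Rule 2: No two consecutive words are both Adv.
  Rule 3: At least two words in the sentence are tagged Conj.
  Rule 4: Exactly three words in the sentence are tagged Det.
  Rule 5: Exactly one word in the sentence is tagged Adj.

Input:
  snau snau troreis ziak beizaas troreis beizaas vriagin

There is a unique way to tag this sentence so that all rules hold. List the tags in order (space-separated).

Candidates per position — 1:snau {Conj,Det}; 2:snau {Conj,Det}; 3:troreis {Conj,Adj}; 4:ziak {Adv}; 5:beizaas {Adj,Conj}; 6:troreis {Conj,Adj}; 7:beizaas {Adj,Conj}; 8:vriagin {Det}.
Position 1: Conj is ruled out by rule 4; that leaves Det.
Position 2: Conj is ruled out by rule 4; that leaves Det.
The remaining ambiguous positions (3, 5, 6, 7) are resolved jointly — only one combination satisfies every rule.
The only consistent sequence is: Det Det Conj Adv Conj Conj Adj Det.
Verifying each rule — rule 1 ok; rule 2 ok; rule 3 ok; rule 4 ok; rule 5 ok.

Det Det Conj Adv Conj Conj Adj Det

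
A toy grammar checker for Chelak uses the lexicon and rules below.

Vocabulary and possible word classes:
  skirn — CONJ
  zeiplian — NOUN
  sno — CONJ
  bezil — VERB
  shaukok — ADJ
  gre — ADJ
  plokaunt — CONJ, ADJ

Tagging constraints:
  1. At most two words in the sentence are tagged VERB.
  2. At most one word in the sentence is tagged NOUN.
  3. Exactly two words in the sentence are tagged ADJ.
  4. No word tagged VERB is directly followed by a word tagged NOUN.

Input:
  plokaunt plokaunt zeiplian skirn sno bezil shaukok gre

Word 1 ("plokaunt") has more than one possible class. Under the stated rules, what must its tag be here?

CONJ

Candidates per position — 1:plokaunt {CONJ,ADJ}; 2:plokaunt {CONJ,ADJ}; 3:zeiplian {NOUN}; 4:skirn {CONJ}; 5:sno {CONJ}; 6:bezil {VERB}; 7:shaukok {ADJ}; 8:gre {ADJ}.
Word 1 cannot be ADJ — rule 3 would then fail for every completion. It is CONJ.
Word 2 cannot be ADJ — rule 3 would then fail for every completion. It is CONJ.
So the tagging must be: CONJ CONJ NOUN CONJ CONJ VERB ADJ ADJ.
Checking: rule 1 ok; rule 2 ok; rule 3 ok; rule 4 ok.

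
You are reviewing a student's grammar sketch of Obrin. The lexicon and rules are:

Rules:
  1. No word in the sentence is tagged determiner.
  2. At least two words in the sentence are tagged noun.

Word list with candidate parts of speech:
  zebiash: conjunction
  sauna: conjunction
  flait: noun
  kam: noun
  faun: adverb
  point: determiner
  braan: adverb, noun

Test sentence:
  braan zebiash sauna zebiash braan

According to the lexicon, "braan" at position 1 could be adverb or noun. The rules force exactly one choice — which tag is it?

Candidates per position — 1:braan {adverb,noun}; 2:zebiash {conjunction}; 3:sauna {conjunction}; 4:zebiash {conjunction}; 5:braan {adverb,noun}.
If word 1 were adverb, no tagging could satisfy rule 2; so word 1 is noun.
If word 5 were adverb, no tagging could satisfy rule 2; so word 5 is noun.
So the tagging must be: noun conjunction conjunction conjunction noun.
Check: rule 1 ✓; rule 2 ✓.

noun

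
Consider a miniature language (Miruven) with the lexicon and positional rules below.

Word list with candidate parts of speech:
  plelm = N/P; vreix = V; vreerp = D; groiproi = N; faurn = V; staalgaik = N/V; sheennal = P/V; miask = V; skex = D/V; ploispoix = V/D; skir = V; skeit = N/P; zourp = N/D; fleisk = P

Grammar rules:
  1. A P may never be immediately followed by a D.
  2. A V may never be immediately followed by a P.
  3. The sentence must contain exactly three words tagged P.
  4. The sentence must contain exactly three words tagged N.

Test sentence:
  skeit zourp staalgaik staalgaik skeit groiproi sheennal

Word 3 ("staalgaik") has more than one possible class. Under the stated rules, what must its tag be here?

V

Candidates per position — 1:skeit {N,P}; 2:zourp {N,D}; 3:staalgaik {N,V}; 4:staalgaik {N,V}; 5:skeit {N,P}; 6:groiproi {N}; 7:sheennal {P,V}.
Position 1: tagging it N would leave rule 3 unsatisfiable, so it must be P.
Position 2: tagging it D would leave rule 1 unsatisfiable, so it must be N.
Position 5: tagging it N would leave rule 3 unsatisfiable, so it must be P.
Position 7: tagging it V would leave rule 3 unsatisfiable, so it must be P.
Position 4: tagging it V would leave rule 2 unsatisfiable, so it must be N.
Position 3: tagging it N would leave rule 4 unsatisfiable, so it must be V.
The unique satisfying tagging is: P N V N P N P.
Checking: rule 1 holds; rule 2 holds; rule 3 holds; rule 4 holds.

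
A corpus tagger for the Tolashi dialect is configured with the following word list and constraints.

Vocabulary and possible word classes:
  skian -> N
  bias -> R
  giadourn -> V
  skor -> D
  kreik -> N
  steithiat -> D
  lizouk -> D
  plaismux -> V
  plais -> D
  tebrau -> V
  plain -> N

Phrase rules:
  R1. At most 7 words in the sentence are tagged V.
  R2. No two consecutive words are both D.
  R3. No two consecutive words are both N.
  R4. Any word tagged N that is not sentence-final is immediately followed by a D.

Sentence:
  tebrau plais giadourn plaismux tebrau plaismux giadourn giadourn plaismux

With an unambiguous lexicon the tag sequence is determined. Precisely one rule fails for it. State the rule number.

Fixed tagging: V D V V V V V V V.
Checking each rule: R1 fail, R2 pass, R3 pass, R4 pass.
Only rule 1 fails.

1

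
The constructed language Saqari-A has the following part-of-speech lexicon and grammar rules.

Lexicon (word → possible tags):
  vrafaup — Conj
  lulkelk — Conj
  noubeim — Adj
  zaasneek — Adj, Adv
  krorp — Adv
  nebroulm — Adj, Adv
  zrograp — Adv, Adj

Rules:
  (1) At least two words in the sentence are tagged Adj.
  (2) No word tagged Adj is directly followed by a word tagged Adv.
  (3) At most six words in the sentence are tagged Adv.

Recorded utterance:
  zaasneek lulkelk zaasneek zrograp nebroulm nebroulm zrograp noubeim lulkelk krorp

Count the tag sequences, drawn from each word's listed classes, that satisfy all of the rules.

Candidates per position — 1:zaasneek {Adj,Adv}; 2:lulkelk {Conj}; 3:zaasneek {Adj,Adv}; 4:zrograp {Adv,Adj}; 5:nebroulm {Adj,Adv}; 6:nebroulm {Adj,Adv}; 7:zrograp {Adv,Adj}; 8:noubeim {Adj}; 9:lulkelk {Conj}; 10:krorp {Adv}.
There are 64 candidate sequences in total.
Checking each against the rules leaves 11 sequences.
Count = 11.

11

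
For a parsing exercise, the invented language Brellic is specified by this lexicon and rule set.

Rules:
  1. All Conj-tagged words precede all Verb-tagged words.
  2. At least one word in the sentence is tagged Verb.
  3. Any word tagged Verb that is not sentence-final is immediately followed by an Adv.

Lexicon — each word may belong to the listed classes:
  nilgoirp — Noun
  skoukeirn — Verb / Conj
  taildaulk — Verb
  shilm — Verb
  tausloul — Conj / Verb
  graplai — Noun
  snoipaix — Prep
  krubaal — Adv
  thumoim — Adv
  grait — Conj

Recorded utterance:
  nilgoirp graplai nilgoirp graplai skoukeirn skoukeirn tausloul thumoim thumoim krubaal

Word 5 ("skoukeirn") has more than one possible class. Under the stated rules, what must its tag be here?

Candidates per position — 1:nilgoirp {Noun}; 2:graplai {Noun}; 3:nilgoirp {Noun}; 4:graplai {Noun}; 5:skoukeirn {Verb,Conj}; 6:skoukeirn {Verb,Conj}; 7:tausloul {Conj,Verb}; 8:thumoim {Adv}; 9:thumoim {Adv}; 10:krubaal {Adv}.
Position 5: tagging it Verb would leave rule 3 unsatisfiable, so it must be Conj.
Position 6: tagging it Verb would leave rule 3 unsatisfiable, so it must be Conj.
Position 7: tagging it Conj would leave rule 2 unsatisfiable, so it must be Verb.
The unique satisfying tagging is: Noun Noun Noun Noun Conj Conj Verb Adv Adv Adv.
Check: rule 1 satisfied; rule 2 satisfied; rule 3 satisfied.

Conj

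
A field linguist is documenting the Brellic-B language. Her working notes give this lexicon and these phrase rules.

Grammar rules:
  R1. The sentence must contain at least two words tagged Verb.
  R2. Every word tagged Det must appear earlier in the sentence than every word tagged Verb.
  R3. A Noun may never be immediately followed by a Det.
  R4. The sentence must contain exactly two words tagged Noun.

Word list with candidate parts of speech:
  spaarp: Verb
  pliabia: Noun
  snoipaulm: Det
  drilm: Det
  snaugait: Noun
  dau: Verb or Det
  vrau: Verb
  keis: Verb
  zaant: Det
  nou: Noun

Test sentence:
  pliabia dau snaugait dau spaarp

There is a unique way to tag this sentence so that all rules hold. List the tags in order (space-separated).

Noun Verb Noun Verb Verb

Candidates per position — 1:pliabia {Noun}; 2:dau {Verb,Det}; 3:snaugait {Noun}; 4:dau {Verb,Det}; 5:spaarp {Verb}.
Position 2: tagging it Det would leave rule 3 unsatisfiable, so it must be Verb.
Position 4: tagging it Det would leave rule 2 unsatisfiable, so it must be Verb.
The unique satisfying tagging is: Noun Verb Noun Verb Verb.
Checking: rule 1 holds; rule 2 holds; rule 3 holds; rule 4 holds.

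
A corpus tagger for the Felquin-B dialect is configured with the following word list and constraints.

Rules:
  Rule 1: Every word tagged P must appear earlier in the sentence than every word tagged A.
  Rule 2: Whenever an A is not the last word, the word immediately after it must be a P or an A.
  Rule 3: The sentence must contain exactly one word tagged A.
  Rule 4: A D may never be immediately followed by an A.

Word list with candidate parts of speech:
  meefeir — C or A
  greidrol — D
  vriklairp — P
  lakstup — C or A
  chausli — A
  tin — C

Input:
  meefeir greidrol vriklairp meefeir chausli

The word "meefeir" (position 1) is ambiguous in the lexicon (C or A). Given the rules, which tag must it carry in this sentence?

C

Candidates per position — 1:meefeir {C,A}; 2:greidrol {D}; 3:vriklairp {P}; 4:meefeir {C,A}; 5:chausli {A}.
Position 1: A is ruled out by rule 1; that leaves C.
Position 4: A is ruled out by rule 3; that leaves C.
The unique satisfying tagging is: C D P C A.
Check: rule 1 holds; rule 2 holds; rule 3 holds; rule 4 holds.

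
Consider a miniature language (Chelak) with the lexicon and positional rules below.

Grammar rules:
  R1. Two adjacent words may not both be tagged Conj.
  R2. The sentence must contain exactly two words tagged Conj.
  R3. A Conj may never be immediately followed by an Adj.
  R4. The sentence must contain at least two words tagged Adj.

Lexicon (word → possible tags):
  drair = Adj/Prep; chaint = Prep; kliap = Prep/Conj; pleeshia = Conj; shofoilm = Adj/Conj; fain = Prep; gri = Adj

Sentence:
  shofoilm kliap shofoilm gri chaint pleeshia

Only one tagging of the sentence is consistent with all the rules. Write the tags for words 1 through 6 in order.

Candidates per position — 1:shofoilm {Adj,Conj}; 2:kliap {Prep,Conj}; 3:shofoilm {Adj,Conj}; 4:gri {Adj}; 5:chaint {Prep}; 6:pleeshia {Conj}.
Position 2: Conj is ruled out by rule 3; that leaves Prep.
Position 3: Conj is ruled out by rule 3; that leaves Adj.
Position 1: Adj is ruled out by rule 2; that leaves Conj.
That leaves exactly one tagging: Conj Prep Adj Adj Prep Conj.
Checking: rule 1 satisfied; rule 2 satisfied; rule 3 satisfied; rule 4 satisfied.

Conj Prep Adj Adj Prep Conj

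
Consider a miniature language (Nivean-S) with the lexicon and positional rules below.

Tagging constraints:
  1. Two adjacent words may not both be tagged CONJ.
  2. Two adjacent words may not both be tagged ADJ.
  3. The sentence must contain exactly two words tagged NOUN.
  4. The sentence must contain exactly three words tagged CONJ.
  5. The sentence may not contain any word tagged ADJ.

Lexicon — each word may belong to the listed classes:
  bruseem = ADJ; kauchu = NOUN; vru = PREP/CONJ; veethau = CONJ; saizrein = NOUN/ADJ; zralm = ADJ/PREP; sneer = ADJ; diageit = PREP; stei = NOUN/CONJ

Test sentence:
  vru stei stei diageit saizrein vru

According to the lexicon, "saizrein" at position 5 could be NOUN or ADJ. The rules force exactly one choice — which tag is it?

NOUN

Candidates per position — 1:vru {PREP,CONJ}; 2:stei {NOUN,CONJ}; 3:stei {NOUN,CONJ}; 4:diageit {PREP}; 5:saizrein {NOUN,ADJ}; 6:vru {PREP,CONJ}.
Word 5 cannot be ADJ — rule 5 would then fail for every completion. It is NOUN.
The remaining ambiguous positions (1, 2, 3, 6) are resolved jointly — only one combination satisfies every rule.
The unique satisfying tagging is: CONJ NOUN CONJ PREP NOUN CONJ.
Rule-by-rule: rule 1 satisfied; rule 2 satisfied; rule 3 satisfied; rule 4 satisfied; rule 5 satisfied.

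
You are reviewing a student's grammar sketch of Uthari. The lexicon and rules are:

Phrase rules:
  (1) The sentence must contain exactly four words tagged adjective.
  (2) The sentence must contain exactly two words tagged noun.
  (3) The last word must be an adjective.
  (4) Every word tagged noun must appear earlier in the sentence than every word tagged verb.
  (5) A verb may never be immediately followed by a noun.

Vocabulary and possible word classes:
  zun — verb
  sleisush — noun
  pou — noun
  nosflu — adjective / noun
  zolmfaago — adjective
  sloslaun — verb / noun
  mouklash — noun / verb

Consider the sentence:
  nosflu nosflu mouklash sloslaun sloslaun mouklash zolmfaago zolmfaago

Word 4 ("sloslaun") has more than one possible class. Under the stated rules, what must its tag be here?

noun

Candidates per position — 1:nosflu {adjective,noun}; 2:nosflu {adjective,noun}; 3:mouklash {noun,verb}; 4:sloslaun {verb,noun}; 5:sloslaun {verb,noun}; 6:mouklash {noun,verb}; 7:zolmfaago {adjective}; 8:zolmfaago {adjective}.
Word 1 cannot be noun — rule 1 would then fail for every completion. It is adjective.
Word 2 cannot be noun — rule 1 would then fail for every completion. It is adjective.
Position 4: the remaining choice is settled jointly with positions 3, 5, 6 — only noun at position 4 is part of a tagging that satisfies every rule.
The only consistent sequence is: adjective adjective noun noun verb verb adjective adjective.
Check: rule 1 ok; rule 2 ok; rule 3 ok; rule 4 ok; rule 5 ok.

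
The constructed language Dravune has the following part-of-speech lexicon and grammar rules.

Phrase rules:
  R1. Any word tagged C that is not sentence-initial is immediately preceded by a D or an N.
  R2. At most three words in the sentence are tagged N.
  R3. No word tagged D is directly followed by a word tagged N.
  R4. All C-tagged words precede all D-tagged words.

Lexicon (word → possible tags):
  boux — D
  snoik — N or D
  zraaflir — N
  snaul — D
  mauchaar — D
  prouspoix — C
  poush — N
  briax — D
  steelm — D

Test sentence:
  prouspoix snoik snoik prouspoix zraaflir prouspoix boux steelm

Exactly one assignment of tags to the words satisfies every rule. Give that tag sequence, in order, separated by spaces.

C N N C N C D D

Candidates per position — 1:prouspoix {C}; 2:snoik {N,D}; 3:snoik {N,D}; 4:prouspoix {C}; 5:zraaflir {N}; 6:prouspoix {C}; 7:boux {D}; 8:steelm {D}.
Position 2: D is ruled out by rule 4; that leaves N.
Position 3: D is ruled out by rule 4; that leaves N.
That leaves exactly one tagging: C N N C N C D D.
Check: rule 1 holds; rule 2 holds; rule 3 holds; rule 4 holds.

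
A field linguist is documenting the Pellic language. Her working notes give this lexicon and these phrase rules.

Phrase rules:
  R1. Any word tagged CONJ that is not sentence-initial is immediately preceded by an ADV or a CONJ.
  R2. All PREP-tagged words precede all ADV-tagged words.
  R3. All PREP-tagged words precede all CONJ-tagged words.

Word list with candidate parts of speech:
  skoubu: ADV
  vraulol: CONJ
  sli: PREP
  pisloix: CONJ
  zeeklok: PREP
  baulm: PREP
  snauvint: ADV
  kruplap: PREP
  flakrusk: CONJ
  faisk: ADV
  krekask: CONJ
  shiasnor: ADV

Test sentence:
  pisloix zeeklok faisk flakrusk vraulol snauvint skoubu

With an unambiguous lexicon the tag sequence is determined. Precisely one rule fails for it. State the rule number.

Fixed tagging: CONJ PREP ADV CONJ CONJ ADV ADV.
Rule check: R1 ok, R2 ok, R3 fails.
Only rule 3 fails.

3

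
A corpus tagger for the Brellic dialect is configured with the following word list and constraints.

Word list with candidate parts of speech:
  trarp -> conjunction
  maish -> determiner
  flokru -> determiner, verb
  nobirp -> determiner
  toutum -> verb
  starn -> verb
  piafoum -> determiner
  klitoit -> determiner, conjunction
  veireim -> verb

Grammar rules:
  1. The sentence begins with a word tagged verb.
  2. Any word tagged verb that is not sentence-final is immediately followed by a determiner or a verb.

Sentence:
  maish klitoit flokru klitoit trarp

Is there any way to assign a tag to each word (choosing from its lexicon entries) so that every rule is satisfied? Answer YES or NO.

Candidates per position — 1:maish {determiner}; 2:klitoit {determiner,conjunction}; 3:flokru {determiner,verb}; 4:klitoit {determiner,conjunction}; 5:trarp {conjunction}.
Rule 1 cannot be satisfied by any choice of tags from the lexicon.
So there is no consistent tagging.

NO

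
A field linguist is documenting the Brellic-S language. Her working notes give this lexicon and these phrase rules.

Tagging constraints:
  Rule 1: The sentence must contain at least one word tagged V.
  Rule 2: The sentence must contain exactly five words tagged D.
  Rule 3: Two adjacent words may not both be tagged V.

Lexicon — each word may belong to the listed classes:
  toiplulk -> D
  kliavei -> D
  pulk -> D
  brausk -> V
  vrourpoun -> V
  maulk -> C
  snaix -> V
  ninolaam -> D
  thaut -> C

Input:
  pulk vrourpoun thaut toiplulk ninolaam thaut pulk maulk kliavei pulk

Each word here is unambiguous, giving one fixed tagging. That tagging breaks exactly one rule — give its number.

Fixed tagging: D V C D D C D C D D.
Applying the rules: R1 ok, R2 fails, R3 ok.
Only rule 2 fails.

2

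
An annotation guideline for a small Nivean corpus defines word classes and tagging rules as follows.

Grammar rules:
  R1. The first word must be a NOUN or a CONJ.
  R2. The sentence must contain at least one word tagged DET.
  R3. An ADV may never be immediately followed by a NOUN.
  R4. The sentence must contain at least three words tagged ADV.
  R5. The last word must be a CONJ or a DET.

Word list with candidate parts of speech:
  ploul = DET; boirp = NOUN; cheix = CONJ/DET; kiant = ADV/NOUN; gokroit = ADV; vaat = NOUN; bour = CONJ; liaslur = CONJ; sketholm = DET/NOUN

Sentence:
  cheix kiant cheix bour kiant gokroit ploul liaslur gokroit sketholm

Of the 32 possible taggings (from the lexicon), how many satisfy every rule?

6

Candidates per position — 1:cheix {CONJ,DET}; 2:kiant {ADV,NOUN}; 3:cheix {CONJ,DET}; 4:bour {CONJ}; 5:kiant {ADV,NOUN}; 6:gokroit {ADV}; 7:ploul {DET}; 8:liaslur {CONJ}; 9:gokroit {ADV}; 10:sketholm {DET,NOUN}.
There are 32 candidate sequences in total.
Checking each against the rules leaves 6 sequences.
Count = 6.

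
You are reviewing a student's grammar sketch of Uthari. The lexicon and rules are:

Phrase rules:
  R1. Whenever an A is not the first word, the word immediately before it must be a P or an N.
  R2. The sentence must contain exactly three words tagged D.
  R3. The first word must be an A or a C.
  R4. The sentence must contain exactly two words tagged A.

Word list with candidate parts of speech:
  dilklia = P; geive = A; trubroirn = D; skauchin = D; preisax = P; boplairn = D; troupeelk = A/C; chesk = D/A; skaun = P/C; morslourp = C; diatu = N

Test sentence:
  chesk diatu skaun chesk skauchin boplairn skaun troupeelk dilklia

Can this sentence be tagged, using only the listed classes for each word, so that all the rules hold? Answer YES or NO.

Candidates per position — 1:chesk {D,A}; 2:diatu {N}; 3:skaun {P,C}; 4:chesk {D,A}; 5:skauchin {D}; 6:boplairn {D}; 7:skaun {P,C}; 8:troupeelk {A,C}; 9:dilklia {P}.
One satisfying assignment: A N C D D D P A P.
Check: rule 1 ✓; rule 2 ✓; rule 3 ✓; rule 4 ✓.

YES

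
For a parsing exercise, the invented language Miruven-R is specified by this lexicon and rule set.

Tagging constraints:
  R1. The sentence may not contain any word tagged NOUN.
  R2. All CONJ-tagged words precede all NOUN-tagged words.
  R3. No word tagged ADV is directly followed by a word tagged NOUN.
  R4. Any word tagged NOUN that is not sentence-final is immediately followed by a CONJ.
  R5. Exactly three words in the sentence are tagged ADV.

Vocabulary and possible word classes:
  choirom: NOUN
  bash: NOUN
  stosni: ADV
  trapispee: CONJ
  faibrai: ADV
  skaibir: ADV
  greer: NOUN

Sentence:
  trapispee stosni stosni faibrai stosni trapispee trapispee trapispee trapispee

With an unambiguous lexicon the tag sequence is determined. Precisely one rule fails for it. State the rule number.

5

Fixed tagging: CONJ ADV ADV ADV ADV CONJ CONJ CONJ CONJ.
Applying the rules: R1 pass, R2 pass, R3 pass, R4 pass, R5 fail.
Only rule 5 fails.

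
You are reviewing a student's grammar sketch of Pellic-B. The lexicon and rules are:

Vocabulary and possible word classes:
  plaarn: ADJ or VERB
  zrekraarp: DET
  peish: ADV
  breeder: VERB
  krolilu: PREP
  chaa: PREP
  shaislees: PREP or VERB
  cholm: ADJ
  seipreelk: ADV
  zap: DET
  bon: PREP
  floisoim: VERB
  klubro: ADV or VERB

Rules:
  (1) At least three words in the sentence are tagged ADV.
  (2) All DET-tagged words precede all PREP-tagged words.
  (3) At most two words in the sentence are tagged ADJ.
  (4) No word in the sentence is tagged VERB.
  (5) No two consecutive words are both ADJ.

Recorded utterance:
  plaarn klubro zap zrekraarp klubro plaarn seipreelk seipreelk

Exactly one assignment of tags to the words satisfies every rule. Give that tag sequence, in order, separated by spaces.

ADJ ADV DET DET ADV ADJ ADV ADV

Candidates per position — 1:plaarn {ADJ,VERB}; 2:klubro {ADV,VERB}; 3:zap {DET}; 4:zrekraarp {DET}; 5:klubro {ADV,VERB}; 6:plaarn {ADJ,VERB}; 7:seipreelk {ADV}; 8:seipreelk {ADV}.
Position 1: VERB is ruled out by rule 4; that leaves ADJ.
Position 2: VERB is ruled out by rule 4; that leaves ADV.
Position 5: VERB is ruled out by rule 4; that leaves ADV.
Position 6: VERB is ruled out by rule 4; that leaves ADJ.
The only consistent sequence is: ADJ ADV DET DET ADV ADJ ADV ADV.
Rule-by-rule: rule 1 ✓; rule 2 ✓; rule 3 ✓; rule 4 ✓; rule 5 ✓.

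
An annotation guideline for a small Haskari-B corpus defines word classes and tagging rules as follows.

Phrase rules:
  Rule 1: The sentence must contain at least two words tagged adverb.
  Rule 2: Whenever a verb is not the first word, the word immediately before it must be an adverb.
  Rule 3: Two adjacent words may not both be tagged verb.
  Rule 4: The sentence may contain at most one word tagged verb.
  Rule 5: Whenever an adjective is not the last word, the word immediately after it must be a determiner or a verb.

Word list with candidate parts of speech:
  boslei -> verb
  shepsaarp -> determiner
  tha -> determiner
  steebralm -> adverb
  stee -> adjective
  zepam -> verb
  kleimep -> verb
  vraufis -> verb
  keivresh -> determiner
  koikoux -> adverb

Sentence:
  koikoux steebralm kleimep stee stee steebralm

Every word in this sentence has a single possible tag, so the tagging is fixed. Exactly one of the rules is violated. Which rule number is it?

Fixed tagging: adverb adverb verb adjective adjective adverb.
Applying the rules: R1 ✓, R2 ✓, R3 ✓, R4 ✓, R5 ✗.
Only rule 5 fails.

5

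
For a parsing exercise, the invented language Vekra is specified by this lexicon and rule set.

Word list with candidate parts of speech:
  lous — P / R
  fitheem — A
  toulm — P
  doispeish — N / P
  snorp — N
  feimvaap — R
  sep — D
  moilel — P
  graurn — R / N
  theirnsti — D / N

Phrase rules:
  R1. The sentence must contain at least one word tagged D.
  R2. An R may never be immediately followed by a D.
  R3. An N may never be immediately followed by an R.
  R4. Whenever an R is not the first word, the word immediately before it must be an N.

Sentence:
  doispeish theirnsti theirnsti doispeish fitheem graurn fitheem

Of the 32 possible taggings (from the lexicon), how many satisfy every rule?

Candidates per position — 1:doispeish {N,P}; 2:theirnsti {D,N}; 3:theirnsti {D,N}; 4:doispeish {N,P}; 5:fitheem {A}; 6:graurn {R,N}; 7:fitheem {A}.
There are 32 candidate sequences in total.
Checking each against the rules leaves 12 sequences.
Count = 12.

12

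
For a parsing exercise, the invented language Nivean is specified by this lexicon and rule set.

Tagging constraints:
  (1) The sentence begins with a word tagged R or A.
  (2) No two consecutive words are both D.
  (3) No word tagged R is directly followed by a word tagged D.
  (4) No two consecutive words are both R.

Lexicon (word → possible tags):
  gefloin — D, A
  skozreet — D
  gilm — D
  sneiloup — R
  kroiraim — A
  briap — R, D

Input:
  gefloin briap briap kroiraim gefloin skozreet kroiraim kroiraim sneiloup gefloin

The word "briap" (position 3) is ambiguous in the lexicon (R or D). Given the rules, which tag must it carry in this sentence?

Candidates per position — 1:gefloin {D,A}; 2:briap {R,D}; 3:briap {R,D}; 4:kroiraim {A}; 5:gefloin {D,A}; 6:skozreet {D}; 7:kroiraim {A}; 8:kroiraim {A}; 9:sneiloup {R}; 10:gefloin {D,A}.
At position 1, choosing D makes rule 1 impossible to satisfy; hence A.
At position 5, choosing D makes rule 2 impossible to satisfy; hence A.
At position 10, choosing D makes rule 3 impossible to satisfy; hence A.
Position 3: the remaining choice is settled jointly with positions 2 — only R at position 3 is part of a tagging that satisfies every rule.
So the tagging must be: A D R A A D A A R A.
Verifying each rule — rule 1 satisfied; rule 2 satisfied; rule 3 satisfied; rule 4 satisfied.

R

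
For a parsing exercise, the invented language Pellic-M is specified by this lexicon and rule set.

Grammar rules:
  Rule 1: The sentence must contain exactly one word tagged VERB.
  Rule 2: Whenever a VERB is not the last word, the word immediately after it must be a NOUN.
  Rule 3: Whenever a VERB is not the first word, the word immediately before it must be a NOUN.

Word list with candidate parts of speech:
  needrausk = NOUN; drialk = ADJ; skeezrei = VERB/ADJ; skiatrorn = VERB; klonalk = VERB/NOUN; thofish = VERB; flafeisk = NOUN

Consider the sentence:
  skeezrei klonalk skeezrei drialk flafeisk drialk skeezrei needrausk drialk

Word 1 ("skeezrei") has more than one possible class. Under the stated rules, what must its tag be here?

Candidates per position — 1:skeezrei {VERB,ADJ}; 2:klonalk {VERB,NOUN}; 3:skeezrei {VERB,ADJ}; 4:drialk {ADJ}; 5:flafeisk {NOUN}; 6:drialk {ADJ}; 7:skeezrei {VERB,ADJ}; 8:needrausk {NOUN}; 9:drialk {ADJ}.
Position 2: tagging it VERB would leave rule 2 unsatisfiable, so it must be NOUN.
Position 3: tagging it VERB would leave rule 2 unsatisfiable, so it must be ADJ.
Position 7: tagging it VERB would leave rule 3 unsatisfiable, so it must be ADJ.
Position 1: tagging it ADJ would leave rule 1 unsatisfiable, so it must be VERB.
So the tagging must be: VERB NOUN ADJ ADJ NOUN ADJ ADJ NOUN ADJ.
Checking: rule 1 ✓; rule 2 ✓; rule 3 ✓.

VERB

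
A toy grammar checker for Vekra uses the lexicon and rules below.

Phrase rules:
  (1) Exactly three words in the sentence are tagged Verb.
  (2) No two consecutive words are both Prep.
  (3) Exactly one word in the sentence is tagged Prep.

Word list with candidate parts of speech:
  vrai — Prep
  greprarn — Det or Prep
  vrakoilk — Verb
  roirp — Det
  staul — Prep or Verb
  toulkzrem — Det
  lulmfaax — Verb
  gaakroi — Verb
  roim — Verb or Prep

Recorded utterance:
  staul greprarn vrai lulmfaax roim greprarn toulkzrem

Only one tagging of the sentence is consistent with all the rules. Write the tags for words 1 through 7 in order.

Verb Det Prep Verb Verb Det Det

Candidates per position — 1:staul {Prep,Verb}; 2:greprarn {Det,Prep}; 3:vrai {Prep}; 4:lulmfaax {Verb}; 5:roim {Verb,Prep}; 6:greprarn {Det,Prep}; 7:toulkzrem {Det}.
If word 1 were Prep, no tagging could satisfy rule 1; so word 1 is Verb.
If word 2 were Prep, no tagging could satisfy rule 2; so word 2 is Det.
If word 5 were Prep, no tagging could satisfy rule 1; so word 5 is Verb.
If word 6 were Prep, no tagging could satisfy rule 3; so word 6 is Det.
The unique satisfying tagging is: Verb Det Prep Verb Verb Det Det.
Check: rule 1 satisfied; rule 2 satisfied; rule 3 satisfied.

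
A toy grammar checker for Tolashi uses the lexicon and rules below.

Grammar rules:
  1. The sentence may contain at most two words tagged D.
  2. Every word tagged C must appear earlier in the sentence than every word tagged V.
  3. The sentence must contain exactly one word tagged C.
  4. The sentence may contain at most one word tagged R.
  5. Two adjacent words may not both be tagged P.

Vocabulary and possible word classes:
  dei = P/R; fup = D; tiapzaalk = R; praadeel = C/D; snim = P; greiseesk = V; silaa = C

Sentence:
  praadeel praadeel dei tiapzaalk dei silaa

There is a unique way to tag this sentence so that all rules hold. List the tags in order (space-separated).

D D P R P C

Candidates per position — 1:praadeel {C,D}; 2:praadeel {C,D}; 3:dei {P,R}; 4:tiapzaalk {R}; 5:dei {P,R}; 6:silaa {C}.
If word 1 were C, no tagging could satisfy rule 3; so word 1 is D.
If word 2 were C, no tagging could satisfy rule 3; so word 2 is D.
If word 3 were R, no tagging could satisfy rule 4; so word 3 is P.
If word 5 were R, no tagging could satisfy rule 4; so word 5 is P.
So the tagging must be: D D P R P C.
Checking: rule 1 ok; rule 2 ok; rule 3 ok; rule 4 ok; rule 5 ok.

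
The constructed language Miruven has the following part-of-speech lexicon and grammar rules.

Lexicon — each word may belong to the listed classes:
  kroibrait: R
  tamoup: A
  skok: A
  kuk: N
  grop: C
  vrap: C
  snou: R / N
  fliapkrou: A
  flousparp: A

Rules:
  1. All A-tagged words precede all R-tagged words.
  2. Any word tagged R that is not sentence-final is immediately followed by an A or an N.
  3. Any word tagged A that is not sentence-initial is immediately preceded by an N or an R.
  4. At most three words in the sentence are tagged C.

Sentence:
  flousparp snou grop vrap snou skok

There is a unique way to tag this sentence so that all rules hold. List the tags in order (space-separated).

Candidates per position — 1:flousparp {A}; 2:snou {R,N}; 3:grop {C}; 4:vrap {C}; 5:snou {R,N}; 6:skok {A}.
Word 2 cannot be R — rule 1 would then fail for every completion. It is N.
Word 5 cannot be R — rule 1 would then fail for every completion. It is N.
So the tagging must be: A N C C N A.
Rule-by-rule: rule 1 ok; rule 2 ok; rule 3 ok; rule 4 ok.

A N C C N A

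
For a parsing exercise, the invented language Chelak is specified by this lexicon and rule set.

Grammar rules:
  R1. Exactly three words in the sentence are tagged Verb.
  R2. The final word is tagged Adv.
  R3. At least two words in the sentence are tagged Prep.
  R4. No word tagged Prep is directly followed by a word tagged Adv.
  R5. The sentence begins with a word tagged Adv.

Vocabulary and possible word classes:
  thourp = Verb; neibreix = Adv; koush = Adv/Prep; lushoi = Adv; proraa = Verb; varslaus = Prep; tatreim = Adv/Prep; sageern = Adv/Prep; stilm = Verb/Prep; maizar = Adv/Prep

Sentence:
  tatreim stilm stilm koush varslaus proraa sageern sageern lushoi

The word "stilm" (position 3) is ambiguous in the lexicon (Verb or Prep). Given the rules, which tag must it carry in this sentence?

Candidates per position — 1:tatreim {Adv,Prep}; 2:stilm {Verb,Prep}; 3:stilm {Verb,Prep}; 4:koush {Adv,Prep}; 5:varslaus {Prep}; 6:proraa {Verb}; 7:sageern {Adv,Prep}; 8:sageern {Adv,Prep}; 9:lushoi {Adv}.
Position 1: Prep is ruled out by rule 5; that leaves Adv.
Position 2: Prep is ruled out by rule 1; that leaves Verb.
Position 3: Prep is ruled out by rule 1; that leaves Verb.
Position 7: Prep is ruled out by rule 4; that leaves Adv.
Position 8: Prep is ruled out by rule 4; that leaves Adv.
Position 4: Adv is ruled out by rule 3; that leaves Prep.
So the tagging must be: Adv Verb Verb Prep Prep Verb Adv Adv Adv.
Rule-by-rule: rule 1 holds; rule 2 holds; rule 3 holds; rule 4 holds; rule 5 holds.

Verb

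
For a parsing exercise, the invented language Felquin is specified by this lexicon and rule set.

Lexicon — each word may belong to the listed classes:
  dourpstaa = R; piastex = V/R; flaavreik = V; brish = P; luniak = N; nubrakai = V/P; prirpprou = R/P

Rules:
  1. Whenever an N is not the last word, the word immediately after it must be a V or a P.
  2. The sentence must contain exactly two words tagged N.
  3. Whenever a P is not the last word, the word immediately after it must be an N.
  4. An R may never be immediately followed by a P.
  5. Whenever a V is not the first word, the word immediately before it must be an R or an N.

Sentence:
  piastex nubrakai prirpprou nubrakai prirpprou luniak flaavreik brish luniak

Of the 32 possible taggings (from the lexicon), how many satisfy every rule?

Candidates per position — 1:piastex {V,R}; 2:nubrakai {V,P}; 3:prirpprou {R,P}; 4:nubrakai {V,P}; 5:prirpprou {R,P}; 6:luniak {N}; 7:flaavreik {V}; 8:brish {P}; 9:luniak {N}.
There are 32 candidate sequences in total.
The sequences that satisfy every rule: R V R V R N V P N; R V R V P N V P N.
Count = 2.

2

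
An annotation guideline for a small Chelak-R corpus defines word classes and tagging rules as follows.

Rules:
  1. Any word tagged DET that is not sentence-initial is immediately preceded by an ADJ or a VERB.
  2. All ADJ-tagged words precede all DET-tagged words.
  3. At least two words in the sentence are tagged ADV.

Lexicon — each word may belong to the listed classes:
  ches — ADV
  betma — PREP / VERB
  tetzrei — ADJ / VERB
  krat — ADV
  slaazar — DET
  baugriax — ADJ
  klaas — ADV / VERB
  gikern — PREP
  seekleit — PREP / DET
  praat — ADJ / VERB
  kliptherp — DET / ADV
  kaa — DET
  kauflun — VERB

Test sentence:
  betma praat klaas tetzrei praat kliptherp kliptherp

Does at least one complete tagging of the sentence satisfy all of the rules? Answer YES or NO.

YES

Candidates per position — 1:betma {PREP,VERB}; 2:praat {ADJ,VERB}; 3:klaas {ADV,VERB}; 4:tetzrei {ADJ,VERB}; 5:praat {ADJ,VERB}; 6:kliptherp {DET,ADV}; 7:kliptherp {DET,ADV}.
One satisfying assignment: VERB VERB ADV ADJ ADJ DET ADV.
Check: rule 1 ok; rule 2 ok; rule 3 ok.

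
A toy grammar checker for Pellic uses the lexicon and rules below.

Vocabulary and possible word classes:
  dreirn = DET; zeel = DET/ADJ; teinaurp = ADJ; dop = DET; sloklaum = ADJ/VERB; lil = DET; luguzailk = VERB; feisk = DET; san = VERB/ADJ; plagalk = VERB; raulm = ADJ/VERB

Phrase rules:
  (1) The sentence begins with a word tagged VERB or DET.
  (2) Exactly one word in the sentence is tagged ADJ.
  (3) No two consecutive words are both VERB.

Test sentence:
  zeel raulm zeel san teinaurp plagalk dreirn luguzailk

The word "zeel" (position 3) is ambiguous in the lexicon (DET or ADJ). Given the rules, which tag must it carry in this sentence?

DET

Candidates per position — 1:zeel {DET,ADJ}; 2:raulm {ADJ,VERB}; 3:zeel {DET,ADJ}; 4:san {VERB,ADJ}; 5:teinaurp {ADJ}; 6:plagalk {VERB}; 7:dreirn {DET}; 8:luguzailk {VERB}.
Position 1: ADJ is ruled out by rule 1; that leaves DET.
Position 2: ADJ is ruled out by rule 2; that leaves VERB.
Position 3: ADJ is ruled out by rule 2; that leaves DET.
Position 4: ADJ is ruled out by rule 2; that leaves VERB.
So the tagging must be: DET VERB DET VERB ADJ VERB DET VERB.
Checking: rule 1 ok; rule 2 ok; rule 3 ok.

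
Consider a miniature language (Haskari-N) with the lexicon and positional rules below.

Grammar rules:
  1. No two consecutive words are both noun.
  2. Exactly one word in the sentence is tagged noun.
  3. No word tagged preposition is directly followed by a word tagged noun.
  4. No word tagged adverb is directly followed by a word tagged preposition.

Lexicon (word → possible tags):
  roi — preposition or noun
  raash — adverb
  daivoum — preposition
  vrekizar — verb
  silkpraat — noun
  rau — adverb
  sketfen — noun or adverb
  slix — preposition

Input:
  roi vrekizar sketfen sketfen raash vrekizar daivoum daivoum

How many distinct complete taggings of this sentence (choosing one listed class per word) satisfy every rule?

Candidates per position — 1:roi {preposition,noun}; 2:vrekizar {verb}; 3:sketfen {noun,adverb}; 4:sketfen {noun,adverb}; 5:raash {adverb}; 6:vrekizar {verb}; 7:daivoum {preposition}; 8:daivoum {preposition}.
There are 8 candidate sequences in total.
The sequences that satisfy every rule: preposition verb noun adverb adverb verb preposition preposition; preposition verb adverb noun adverb verb preposition preposition; noun verb adverb adverb adverb verb preposition preposition.
Count = 3.

3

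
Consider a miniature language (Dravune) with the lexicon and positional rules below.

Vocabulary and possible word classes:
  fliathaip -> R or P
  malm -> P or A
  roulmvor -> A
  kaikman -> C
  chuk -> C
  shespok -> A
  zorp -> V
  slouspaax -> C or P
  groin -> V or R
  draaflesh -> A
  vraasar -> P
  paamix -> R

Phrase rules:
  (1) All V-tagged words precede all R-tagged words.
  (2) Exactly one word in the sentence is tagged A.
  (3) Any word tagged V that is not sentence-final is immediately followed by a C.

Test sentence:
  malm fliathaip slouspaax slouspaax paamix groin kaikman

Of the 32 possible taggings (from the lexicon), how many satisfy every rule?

8

Candidates per position — 1:malm {P,A}; 2:fliathaip {R,P}; 3:slouspaax {C,P}; 4:slouspaax {C,P}; 5:paamix {R}; 6:groin {V,R}; 7:kaikman {C}.
There are 32 candidate sequences in total.
Checking each against the rules leaves 8 sequences.
Count = 8.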